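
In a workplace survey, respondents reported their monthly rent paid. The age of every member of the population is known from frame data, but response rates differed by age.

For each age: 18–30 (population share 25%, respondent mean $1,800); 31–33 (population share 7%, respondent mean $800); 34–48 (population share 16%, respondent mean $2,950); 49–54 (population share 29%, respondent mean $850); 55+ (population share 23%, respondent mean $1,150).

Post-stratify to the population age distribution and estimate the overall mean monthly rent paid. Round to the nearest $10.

Weight each group's respondent value by its population share:
  18–30: 0.25 × 1800 = 450
  31–33: 0.07 × 800 = 56
  34–48: 0.16 × 2950 = 472
  49–54: 0.29 × 850 = 246.5
  55+: 0.23 × 1150 = 264.5
Post-stratified estimate = 1489 → $1,490.

$1,490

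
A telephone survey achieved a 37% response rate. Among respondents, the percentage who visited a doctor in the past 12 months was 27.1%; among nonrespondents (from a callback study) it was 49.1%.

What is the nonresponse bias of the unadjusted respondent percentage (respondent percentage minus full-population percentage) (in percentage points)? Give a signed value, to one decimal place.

Nonresponse fraction = 1 − 0.37 = 0.63.
Bias = (nonresponse fraction) × (respondent percentage − nonrespondent percentage)
     = 0.63 × (27.1 − 49.1) = 0.63 × -22 = -13.86.

-13.9 percentage points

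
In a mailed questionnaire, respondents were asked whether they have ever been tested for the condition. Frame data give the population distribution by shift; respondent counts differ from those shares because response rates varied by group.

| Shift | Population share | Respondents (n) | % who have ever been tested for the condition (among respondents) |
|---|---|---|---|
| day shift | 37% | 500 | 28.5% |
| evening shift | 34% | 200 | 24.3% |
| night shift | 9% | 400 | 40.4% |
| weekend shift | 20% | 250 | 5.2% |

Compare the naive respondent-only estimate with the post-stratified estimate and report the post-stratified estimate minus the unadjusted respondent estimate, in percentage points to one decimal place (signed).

-3.6 percentage points

Unadjusted (pooled respondent) estimate weights by respondent counts:
  (500/1350)×28.5 + (200/1350)×24.3 + (400/1350)×40.4 + (250/1350)×5.2 = 27.0889%
Post-stratifying to population shares instead:
  0.37×28.5 + 0.34×24.3 + 0.09×40.4 + 0.2×5.2 = 23.483%
Difference = 23.483 − 27.0889 = -3.6059 pp.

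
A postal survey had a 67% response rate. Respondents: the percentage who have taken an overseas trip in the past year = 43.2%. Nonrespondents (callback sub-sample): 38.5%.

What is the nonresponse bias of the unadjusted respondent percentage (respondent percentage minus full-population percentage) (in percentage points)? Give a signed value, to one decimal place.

Nonresponse fraction = 1 − 0.67 = 0.33.
Bias = (nonresponse fraction) × (respondent percentage − nonrespondent percentage)
     = 0.33 × (43.2 − 38.5) = 0.33 × 4.7 = 1.551.

+1.6 percentage points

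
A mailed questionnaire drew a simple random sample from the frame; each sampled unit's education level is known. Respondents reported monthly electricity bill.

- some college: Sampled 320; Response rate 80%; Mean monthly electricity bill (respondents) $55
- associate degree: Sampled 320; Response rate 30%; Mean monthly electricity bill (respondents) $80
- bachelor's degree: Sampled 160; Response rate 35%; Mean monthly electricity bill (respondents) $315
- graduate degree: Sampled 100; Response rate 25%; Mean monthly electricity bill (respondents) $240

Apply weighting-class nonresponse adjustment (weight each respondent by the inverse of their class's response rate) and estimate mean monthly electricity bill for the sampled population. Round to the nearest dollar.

Weighting each respondent by the inverse class response rate inflates each class back to its sampled size, so the class weight is n_sampled:
  some college: 320 × 55 = 17,600
  associate degree: 320 × 80 = 25,600
  bachelor's degree: 160 × 315 = 50,400
  graduate degree: 100 × 240 = 24,000
Adjusted estimate = 117,600 / 900 = 130.667 → $131.

$131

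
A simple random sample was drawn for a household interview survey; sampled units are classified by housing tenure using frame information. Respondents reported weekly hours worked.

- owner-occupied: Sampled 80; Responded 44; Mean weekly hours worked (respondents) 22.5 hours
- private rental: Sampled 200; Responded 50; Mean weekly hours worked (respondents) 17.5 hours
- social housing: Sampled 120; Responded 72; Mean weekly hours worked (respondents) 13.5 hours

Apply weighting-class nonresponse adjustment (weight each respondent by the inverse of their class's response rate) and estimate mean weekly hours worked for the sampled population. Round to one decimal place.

Response rates by class: owner-occupied 44/80 = 55%, private rental 50/200 = 25%, social housing 72/120 = 60%.
Weighting each respondent by the inverse class response rate inflates each class back to its sampled size, so the class weight is n_sampled:
  owner-occupied: 80 × 22.5 = 1800
  private rental: 200 × 17.5 = 3500
  social housing: 120 × 13.5 = 1620
Adjusted estimate = 6920 / 400 = 17.3 → 17.3.

17.3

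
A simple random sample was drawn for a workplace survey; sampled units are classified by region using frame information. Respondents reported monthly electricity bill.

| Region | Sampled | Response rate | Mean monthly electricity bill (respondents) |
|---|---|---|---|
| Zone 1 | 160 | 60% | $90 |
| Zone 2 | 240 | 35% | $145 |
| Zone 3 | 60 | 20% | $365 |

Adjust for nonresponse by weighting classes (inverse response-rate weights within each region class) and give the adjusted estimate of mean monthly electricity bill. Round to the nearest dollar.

Inverse-response-rate weighting restores each class to its sampled count, so class totals weight by n_sampled:
  Zone 1: 160 × 90 = 14,400
  Zone 2: 240 × 145 = 34,800
  Zone 3: 60 × 365 = 21,900
Adjusted estimate = 71,100 / 460 = 154.565 → $155.

$155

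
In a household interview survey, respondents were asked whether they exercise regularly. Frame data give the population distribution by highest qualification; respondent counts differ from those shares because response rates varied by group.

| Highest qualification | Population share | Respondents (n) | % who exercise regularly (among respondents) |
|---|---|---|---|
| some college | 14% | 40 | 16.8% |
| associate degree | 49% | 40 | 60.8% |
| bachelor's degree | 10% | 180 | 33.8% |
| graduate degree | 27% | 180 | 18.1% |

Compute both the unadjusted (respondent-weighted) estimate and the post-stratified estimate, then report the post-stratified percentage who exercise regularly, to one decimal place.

40.4%

Without adjustment, the pooled respondent share is:
  (40/440)×16.8 + (40/440)×60.8 + (180/440)×33.8 + (180/440)×18.1 = 28.2864%
Post-stratified estimate weights by population shares:
  0.14×16.8 + 0.49×60.8 + 0.1×33.8 + 0.27×18.1 = 40.411%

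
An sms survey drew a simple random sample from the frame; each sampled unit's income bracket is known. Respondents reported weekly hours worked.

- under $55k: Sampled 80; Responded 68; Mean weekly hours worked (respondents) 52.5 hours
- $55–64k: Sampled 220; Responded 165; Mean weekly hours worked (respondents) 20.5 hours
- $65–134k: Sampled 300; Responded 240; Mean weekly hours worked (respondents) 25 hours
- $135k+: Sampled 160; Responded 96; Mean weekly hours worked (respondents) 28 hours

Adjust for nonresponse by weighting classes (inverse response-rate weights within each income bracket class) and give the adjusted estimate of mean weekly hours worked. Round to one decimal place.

27.2

Class response rates: under $55k 68/80 = 85%, $55–64k 165/220 = 75%, $65–134k 240/300 = 80%, $135k+ 96/160 = 60%.
Inverse-response-rate weighting restores each class to its sampled count, so class totals weight by n_sampled:
  under $55k: 80 × 52.5 = 4200
  $55–64k: 220 × 20.5 = 4510
  $65–134k: 300 × 25 = 7500
  $135k+: 160 × 28 = 4480
Adjusted estimate = 20,690 / 760 = 27.2237 → 27.2.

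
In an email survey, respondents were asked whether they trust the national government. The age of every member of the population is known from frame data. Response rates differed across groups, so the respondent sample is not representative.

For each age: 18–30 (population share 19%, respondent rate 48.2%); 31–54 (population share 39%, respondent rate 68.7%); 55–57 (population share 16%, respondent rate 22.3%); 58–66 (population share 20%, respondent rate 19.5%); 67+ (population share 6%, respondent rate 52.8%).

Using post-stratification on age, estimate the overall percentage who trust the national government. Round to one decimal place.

Weight each group's respondent value by its population share:
  18–30: 0.19 × 48.2 = 9.158
  31–54: 0.39 × 68.7 = 26.793
  55–57: 0.16 × 22.3 = 3.568
  58–66: 0.2 × 19.5 = 3.9
  67+: 0.06 × 52.8 = 3.168
Post-stratified estimate = 46.587 → 46.6%.

46.6%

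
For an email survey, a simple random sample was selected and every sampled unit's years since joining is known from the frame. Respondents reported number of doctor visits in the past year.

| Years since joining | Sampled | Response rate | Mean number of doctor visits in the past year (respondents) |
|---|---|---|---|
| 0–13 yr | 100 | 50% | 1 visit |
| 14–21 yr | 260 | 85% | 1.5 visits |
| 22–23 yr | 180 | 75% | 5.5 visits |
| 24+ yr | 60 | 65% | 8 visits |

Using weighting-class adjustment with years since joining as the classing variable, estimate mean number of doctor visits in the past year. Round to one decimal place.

3.3

Inverse-response-rate weighting restores each class to its sampled count, so class totals weight by n_sampled:
  0–13 yr: 100 × 1 = 100
  14–21 yr: 260 × 1.5 = 390
  22–23 yr: 180 × 5.5 = 990
  24+ yr: 60 × 8 = 480
Adjusted estimate = 1960 / 600 = 3.26667 → 3.3.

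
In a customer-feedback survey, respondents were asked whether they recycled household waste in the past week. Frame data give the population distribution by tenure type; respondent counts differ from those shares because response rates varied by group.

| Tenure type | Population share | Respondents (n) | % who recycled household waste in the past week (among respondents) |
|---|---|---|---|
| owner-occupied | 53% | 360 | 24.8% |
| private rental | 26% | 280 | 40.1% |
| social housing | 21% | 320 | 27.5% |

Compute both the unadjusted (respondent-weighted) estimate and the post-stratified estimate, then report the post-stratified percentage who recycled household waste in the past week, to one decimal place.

29.3%

Without adjustment, the pooled respondent share is:
  (360/960)×24.8 + (280/960)×40.1 + (320/960)×27.5 = 30.1625%
Post-stratifying to population shares instead:
  0.53×24.8 + 0.26×40.1 + 0.21×27.5 = 29.345%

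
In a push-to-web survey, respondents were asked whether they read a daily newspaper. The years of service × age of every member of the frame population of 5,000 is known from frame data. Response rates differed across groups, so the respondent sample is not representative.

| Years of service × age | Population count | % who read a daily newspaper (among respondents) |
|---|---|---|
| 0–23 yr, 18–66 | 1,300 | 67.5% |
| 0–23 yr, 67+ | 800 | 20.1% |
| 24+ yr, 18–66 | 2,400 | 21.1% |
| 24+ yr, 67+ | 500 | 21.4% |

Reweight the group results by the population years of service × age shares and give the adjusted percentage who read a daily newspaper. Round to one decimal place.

Post-stratification weights by population share, not respondent share:
  0–23 yr, 18–66: (1,300/5,000) × 67.5 = 17.55
  0–23 yr, 67+: (800/5,000) × 20.1 = 3.216
  24+ yr, 18–66: (2,400/5,000) × 21.1 = 10.128
  24+ yr, 67+: (500/5,000) × 21.4 = 2.14
Post-stratified estimate = 33.034 → 33.0%.

33.0%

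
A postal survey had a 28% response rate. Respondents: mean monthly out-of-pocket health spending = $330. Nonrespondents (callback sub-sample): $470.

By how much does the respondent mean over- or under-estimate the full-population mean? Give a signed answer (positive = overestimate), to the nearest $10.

Nonresponse fraction = 1 − 0.28 = 0.72.
Bias = (nonresponse fraction) × (respondent mean − nonrespondent mean)
     = 0.72 × (330 − 470) = 0.72 × -140 = -100.8.

-$100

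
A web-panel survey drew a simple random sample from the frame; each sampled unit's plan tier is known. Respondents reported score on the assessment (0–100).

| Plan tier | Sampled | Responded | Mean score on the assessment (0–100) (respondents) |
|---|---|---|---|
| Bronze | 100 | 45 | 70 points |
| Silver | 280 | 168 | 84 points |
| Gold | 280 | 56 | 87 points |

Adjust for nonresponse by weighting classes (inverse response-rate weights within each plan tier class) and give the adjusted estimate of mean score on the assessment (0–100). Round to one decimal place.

83.2

Class response rates: Bronze 45/100 = 45%, Silver 168/280 = 60%, Gold 56/280 = 20%.
Inverse-response-rate weighting restores each class to its sampled count, so class totals weight by n_sampled:
  Bronze: 100 × 70 = 7000
  Silver: 280 × 84 = 23,520
  Gold: 280 × 87 = 24,360
Adjusted estimate = 54,880 / 660 = 83.1515 → 83.2.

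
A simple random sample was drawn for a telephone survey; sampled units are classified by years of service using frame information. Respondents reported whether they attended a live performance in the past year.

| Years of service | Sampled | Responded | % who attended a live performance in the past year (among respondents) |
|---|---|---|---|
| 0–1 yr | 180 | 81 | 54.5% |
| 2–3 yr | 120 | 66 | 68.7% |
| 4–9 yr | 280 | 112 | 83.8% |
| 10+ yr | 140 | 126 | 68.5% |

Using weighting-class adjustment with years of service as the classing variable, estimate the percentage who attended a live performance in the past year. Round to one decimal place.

71.0%

Class response rates: 0–1 yr 81/180 = 45%, 2–3 yr 66/120 = 55%, 4–9 yr 112/280 = 40%, 10+ yr 126/140 = 90%.
With weight = n_sampled/n_responded per class, the weighted class total is n_sampled:
  0–1 yr: 180 × 54.5 = 9810
  2–3 yr: 120 × 68.7 = 8244
  4–9 yr: 280 × 83.8 = 23,464
  10+ yr: 140 × 68.5 = 9590
Adjusted estimate = 51,108 / 720 = 70.9833 → 71.0%.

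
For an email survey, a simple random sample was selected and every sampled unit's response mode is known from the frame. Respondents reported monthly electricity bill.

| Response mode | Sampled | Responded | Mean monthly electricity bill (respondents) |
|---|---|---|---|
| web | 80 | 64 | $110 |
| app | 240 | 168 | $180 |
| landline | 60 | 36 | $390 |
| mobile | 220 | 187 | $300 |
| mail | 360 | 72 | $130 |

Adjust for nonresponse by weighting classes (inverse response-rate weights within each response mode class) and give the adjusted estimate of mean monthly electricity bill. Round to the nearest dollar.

Class response rates: web 64/80 = 80%, app 168/240 = 70%, landline 36/60 = 60%, mobile 187/220 = 85%, mail 72/360 = 20%.
Inverse-response-rate weighting restores each class to its sampled count, so class totals weight by n_sampled:
  web: 80 × 110 = 8800
  app: 240 × 180 = 43,200
  landline: 60 × 390 = 23,400
  mobile: 220 × 300 = 66,000
  mail: 360 × 130 = 46,800
Adjusted estimate = 188,200 / 960 = 196.042 → $196.

$196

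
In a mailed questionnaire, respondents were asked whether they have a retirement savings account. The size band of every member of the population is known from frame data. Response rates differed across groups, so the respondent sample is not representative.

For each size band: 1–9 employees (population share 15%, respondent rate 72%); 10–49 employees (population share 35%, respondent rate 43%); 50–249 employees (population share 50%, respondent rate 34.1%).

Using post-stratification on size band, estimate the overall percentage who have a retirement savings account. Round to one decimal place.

Weight each group's respondent value by its population share:
  1–9 employees: 0.15 × 72 = 10.8
  10–49 employees: 0.35 × 43 = 15.05
  50–249 employees: 0.5 × 34.1 = 17.05
Post-stratified estimate = 42.9 → 42.9%.

42.9%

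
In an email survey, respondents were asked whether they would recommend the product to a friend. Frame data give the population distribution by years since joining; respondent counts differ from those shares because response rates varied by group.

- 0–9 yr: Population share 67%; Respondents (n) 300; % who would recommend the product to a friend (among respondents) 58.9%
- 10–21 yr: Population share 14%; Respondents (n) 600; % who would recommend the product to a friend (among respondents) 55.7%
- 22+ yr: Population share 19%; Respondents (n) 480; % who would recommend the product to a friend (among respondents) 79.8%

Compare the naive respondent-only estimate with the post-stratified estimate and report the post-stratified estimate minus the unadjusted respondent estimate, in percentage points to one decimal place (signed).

Unadjusted (pooled respondent) estimate weights by respondent counts:
  (300/1380)×58.9 + (600/1380)×55.7 + (480/1380)×79.8 = 64.7783%
Post-stratified estimate weights by population shares:
  0.67×58.9 + 0.14×55.7 + 0.19×79.8 = 62.423%
Difference = 62.423 − 64.7783 = -2.3553 pp.

-2.4 percentage points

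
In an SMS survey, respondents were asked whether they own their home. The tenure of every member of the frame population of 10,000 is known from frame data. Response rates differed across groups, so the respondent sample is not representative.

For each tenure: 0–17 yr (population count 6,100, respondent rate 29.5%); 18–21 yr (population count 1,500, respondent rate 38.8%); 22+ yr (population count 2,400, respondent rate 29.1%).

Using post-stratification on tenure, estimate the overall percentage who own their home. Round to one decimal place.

30.8%

Each cell contributes population-share × respondent value:
  0–17 yr: (6,100/10,000) × 29.5 = 17.995
  18–21 yr: (1,500/10,000) × 38.8 = 5.82
  22+ yr: (2,400/10,000) × 29.1 = 6.984
Post-stratified estimate = 30.799 → 30.8%.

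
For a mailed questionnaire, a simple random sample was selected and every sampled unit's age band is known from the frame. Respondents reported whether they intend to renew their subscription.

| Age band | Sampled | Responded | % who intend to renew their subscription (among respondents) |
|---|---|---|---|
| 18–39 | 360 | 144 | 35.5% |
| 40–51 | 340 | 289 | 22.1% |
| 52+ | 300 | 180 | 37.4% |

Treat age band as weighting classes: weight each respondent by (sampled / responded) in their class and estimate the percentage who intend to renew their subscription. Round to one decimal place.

31.5%

Class response rates: 18–39 144/360 = 40%, 40–51 289/340 = 85%, 52+ 180/300 = 60%.
Inverse-response-rate weighting restores each class to its sampled count, so class totals weight by n_sampled:
  18–39: 360 × 35.5 = 12,780
  40–51: 340 × 22.1 = 7514
  52+: 300 × 37.4 = 11,220
Adjusted estimate = 31,514 / 1,000 = 31.514 → 31.5%.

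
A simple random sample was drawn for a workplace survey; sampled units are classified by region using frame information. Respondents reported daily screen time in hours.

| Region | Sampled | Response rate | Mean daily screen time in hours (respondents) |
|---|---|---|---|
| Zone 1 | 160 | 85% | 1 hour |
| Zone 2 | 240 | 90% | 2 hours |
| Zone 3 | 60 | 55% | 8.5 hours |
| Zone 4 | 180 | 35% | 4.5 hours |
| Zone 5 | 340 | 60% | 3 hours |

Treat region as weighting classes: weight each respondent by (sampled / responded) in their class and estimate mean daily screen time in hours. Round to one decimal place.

Each respondent's weight = sampled/responded in their class; summing within a class gives n_sampled, so:
  Zone 1: 160 × 1 = 160
  Zone 2: 240 × 2 = 480
  Zone 3: 60 × 8.5 = 510
  Zone 4: 180 × 4.5 = 810
  Zone 5: 340 × 3 = 1020
Adjusted estimate = 2980 / 980 = 3.04082 → 3.0.

3.0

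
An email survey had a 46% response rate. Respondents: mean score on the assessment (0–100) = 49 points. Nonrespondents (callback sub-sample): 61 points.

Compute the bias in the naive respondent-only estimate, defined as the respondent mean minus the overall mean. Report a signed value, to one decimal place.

Nonresponse fraction = 1 − 0.46 = 0.54.
Bias = (nonresponse fraction) × (respondent mean − nonrespondent mean)
     = 0.54 × (49 − 61) = 0.54 × -12 = -6.48.

-6.5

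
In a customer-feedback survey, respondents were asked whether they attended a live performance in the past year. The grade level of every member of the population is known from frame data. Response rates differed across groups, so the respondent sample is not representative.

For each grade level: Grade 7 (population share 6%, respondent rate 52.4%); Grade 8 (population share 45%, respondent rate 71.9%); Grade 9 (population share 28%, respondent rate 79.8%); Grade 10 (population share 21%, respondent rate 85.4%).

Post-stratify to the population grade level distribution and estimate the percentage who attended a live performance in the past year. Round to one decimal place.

Each cell contributes population-share × respondent value:
  Grade 7: 0.06 × 52.4 = 3.144
  Grade 8: 0.45 × 71.9 = 32.355
  Grade 9: 0.28 × 79.8 = 22.344
  Grade 10: 0.21 × 85.4 = 17.934
Post-stratified estimate = 75.777 → 75.8%.

75.8%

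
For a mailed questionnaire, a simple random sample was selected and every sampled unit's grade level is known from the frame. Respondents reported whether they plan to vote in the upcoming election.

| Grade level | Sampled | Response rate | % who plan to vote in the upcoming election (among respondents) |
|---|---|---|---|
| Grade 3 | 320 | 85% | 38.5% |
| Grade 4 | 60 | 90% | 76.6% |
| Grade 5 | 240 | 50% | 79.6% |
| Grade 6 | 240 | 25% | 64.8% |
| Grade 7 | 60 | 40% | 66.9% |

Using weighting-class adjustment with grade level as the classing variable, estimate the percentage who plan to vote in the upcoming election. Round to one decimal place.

With weight = n_sampled/n_responded per class, the weighted class total is n_sampled:
  Grade 3: 320 × 38.5 = 12,320
  Grade 4: 60 × 76.6 = 4596
  Grade 5: 240 × 79.6 = 19,104
  Grade 6: 240 × 64.8 = 15,552
  Grade 7: 60 × 66.9 = 4014
Adjusted estimate = 55,586 / 920 = 60.4196 → 60.4%.

60.4%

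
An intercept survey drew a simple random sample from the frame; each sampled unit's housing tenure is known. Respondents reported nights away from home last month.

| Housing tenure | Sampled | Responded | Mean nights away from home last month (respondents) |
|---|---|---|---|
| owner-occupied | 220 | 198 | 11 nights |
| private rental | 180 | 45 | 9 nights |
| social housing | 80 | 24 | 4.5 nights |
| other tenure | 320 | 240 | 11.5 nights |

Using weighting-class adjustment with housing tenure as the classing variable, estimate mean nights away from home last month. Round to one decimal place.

Class response rates: owner-occupied 198/220 = 90%, private rental 45/180 = 25%, social housing 24/80 = 30%, other tenure 240/320 = 75%.
Inverse-response-rate weighting restores each class to its sampled count, so class totals weight by n_sampled:
  owner-occupied: 220 × 11 = 2420
  private rental: 180 × 9 = 1620
  social housing: 80 × 4.5 = 360
  other tenure: 320 × 11.5 = 3680
Adjusted estimate = 8080 / 800 = 10.1 → 10.1.

10.1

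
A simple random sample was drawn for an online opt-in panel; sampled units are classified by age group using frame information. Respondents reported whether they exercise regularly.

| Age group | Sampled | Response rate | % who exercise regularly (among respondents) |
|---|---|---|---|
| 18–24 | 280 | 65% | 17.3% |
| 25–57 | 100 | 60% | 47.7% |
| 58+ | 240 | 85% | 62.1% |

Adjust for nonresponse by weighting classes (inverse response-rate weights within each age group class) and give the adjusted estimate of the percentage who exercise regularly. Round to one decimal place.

39.5%

With weight = n_sampled/n_responded per class, the weighted class total is n_sampled:
  18–24: 280 × 17.3 = 4844
  25–57: 100 × 47.7 = 4770
  58+: 240 × 62.1 = 14,904
Adjusted estimate = 24,518 / 620 = 39.5452 → 39.5%.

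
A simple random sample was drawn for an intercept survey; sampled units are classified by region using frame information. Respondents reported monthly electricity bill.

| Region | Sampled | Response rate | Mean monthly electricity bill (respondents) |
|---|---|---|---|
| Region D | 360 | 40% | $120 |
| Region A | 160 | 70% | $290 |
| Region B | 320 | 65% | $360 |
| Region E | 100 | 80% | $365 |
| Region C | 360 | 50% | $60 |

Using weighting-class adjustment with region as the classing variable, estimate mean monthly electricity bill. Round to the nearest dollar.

$202

Weighting each respondent by the inverse class response rate inflates each class back to its sampled size, so the class weight is n_sampled:
  Region D: 360 × 120 = 43,200
  Region A: 160 × 290 = 46,400
  Region B: 320 × 360 = 115,200
  Region E: 100 × 365 = 36,500
  Region C: 360 × 60 = 21,600
Adjusted estimate = 262,900 / 1,300 = 202.231 → $202.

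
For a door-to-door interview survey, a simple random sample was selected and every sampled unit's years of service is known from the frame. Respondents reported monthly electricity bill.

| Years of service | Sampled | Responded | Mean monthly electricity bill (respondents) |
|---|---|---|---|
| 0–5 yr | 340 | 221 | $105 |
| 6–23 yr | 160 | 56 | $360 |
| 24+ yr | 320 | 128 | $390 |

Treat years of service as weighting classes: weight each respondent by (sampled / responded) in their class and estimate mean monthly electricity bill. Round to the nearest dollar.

$266

Class response rates: 0–5 yr 221/340 = 65%, 6–23 yr 56/160 = 35%, 24+ yr 128/320 = 40%.
With weight = n_sampled/n_responded per class, the weighted class total is n_sampled:
  0–5 yr: 340 × 105 = 35,700
  6–23 yr: 160 × 360 = 57,600
  24+ yr: 320 × 390 = 124,800
Adjusted estimate = 218,100 / 820 = 265.976 → $266.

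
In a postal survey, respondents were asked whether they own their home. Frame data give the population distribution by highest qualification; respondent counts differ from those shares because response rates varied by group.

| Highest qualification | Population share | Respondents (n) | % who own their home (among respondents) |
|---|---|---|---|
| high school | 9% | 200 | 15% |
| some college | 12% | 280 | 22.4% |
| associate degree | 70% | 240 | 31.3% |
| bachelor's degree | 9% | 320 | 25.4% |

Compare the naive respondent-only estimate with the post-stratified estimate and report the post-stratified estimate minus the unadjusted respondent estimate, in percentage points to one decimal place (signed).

Naive respondent-only estimate (weights = respondent counts):
  (200/1040)×15 + (280/1040)×22.4 + (240/1040)×31.3 + (320/1040)×25.4 = 23.9538%
Post-stratifying to population shares instead:
  0.09×15 + 0.12×22.4 + 0.7×31.3 + 0.09×25.4 = 28.234%
Difference = 28.234 − 23.9538 = 4.2802 pp.

+4.3 percentage points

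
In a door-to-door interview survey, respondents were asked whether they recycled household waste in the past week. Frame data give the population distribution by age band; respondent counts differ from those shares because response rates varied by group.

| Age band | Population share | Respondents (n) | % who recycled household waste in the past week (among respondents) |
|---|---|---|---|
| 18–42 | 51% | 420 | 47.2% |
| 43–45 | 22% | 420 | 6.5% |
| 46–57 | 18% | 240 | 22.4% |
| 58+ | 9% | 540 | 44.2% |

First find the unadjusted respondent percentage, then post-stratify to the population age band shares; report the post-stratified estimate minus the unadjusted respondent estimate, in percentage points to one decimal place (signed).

Without adjustment, the pooled respondent share is:
  (420/1620)×47.2 + (420/1620)×6.5 + (240/1620)×22.4 + (540/1620)×44.2 = 31.9741%
Reweighting by population age band shares:
  0.51×47.2 + 0.22×6.5 + 0.18×22.4 + 0.09×44.2 = 33.512%
Difference = 33.512 − 31.9741 = 1.5379 pp.

+1.5 percentage points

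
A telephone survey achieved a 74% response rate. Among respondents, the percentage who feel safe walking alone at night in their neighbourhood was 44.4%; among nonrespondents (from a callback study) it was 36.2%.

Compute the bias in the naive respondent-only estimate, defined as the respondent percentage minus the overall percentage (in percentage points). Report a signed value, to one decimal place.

Nonresponse fraction = 1 − 0.74 = 0.26.
Bias = (nonresponse fraction) × (respondent percentage − nonrespondent percentage)
     = 0.26 × (44.4 − 36.2) = 0.26 × 8.2 = 2.132.

+2.1 percentage points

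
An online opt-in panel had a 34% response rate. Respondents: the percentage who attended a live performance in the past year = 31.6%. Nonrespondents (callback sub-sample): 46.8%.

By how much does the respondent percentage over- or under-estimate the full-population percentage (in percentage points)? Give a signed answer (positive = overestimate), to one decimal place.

Nonresponse fraction = 1 − 0.34 = 0.66.
Bias = (nonresponse fraction) × (respondent percentage − nonrespondent percentage)
     = 0.66 × (31.6 − 46.8) = 0.66 × -15.2 = -10.032.

-10.0 percentage points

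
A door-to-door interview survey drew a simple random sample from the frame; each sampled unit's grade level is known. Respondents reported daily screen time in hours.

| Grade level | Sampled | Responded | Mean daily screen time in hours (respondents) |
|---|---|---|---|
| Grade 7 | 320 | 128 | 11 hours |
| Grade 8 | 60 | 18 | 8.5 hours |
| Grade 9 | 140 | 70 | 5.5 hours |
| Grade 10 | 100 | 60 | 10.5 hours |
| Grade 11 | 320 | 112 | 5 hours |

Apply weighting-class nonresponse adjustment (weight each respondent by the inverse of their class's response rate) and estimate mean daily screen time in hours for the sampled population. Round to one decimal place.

Class response rates: Grade 7 128/320 = 40%, Grade 8 18/60 = 30%, Grade 9 70/140 = 50%, Grade 10 60/100 = 60%, Grade 11 112/320 = 35%.
With weight = n_sampled/n_responded per class, the weighted class total is n_sampled:
  Grade 7: 320 × 11 = 3520
  Grade 8: 60 × 8.5 = 510
  Grade 9: 140 × 5.5 = 770
  Grade 10: 100 × 10.5 = 1050
  Grade 11: 320 × 5 = 1600
Adjusted estimate = 7450 / 940 = 7.92553 → 7.9.

7.9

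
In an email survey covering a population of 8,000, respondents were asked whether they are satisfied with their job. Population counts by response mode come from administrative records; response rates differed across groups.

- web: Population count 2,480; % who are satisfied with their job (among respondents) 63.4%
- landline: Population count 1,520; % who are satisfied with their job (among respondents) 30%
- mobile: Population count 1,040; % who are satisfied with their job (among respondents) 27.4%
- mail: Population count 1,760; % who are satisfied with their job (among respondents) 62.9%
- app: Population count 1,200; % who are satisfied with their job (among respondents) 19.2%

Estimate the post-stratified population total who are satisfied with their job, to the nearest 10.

3,650

Each cell contributes its population count × the respondent rate:
  web: 2,480 × 63.4% = 1572.32
  landline: 1,520 × 30% = 456
  mobile: 1,040 × 27.4% = 284.96
  mail: 1,760 × 62.9% = 1107.04
  app: 1,200 × 19.2% = 230.4
Estimated total = 3650.72 → 3,650.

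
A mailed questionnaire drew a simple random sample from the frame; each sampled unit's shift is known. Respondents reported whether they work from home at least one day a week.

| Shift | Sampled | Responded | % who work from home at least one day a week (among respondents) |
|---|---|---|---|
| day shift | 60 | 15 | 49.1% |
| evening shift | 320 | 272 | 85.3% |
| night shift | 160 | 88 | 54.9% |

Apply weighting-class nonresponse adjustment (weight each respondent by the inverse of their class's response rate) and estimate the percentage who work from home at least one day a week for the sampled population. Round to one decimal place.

Class response rates: day shift 15/60 = 25%, evening shift 272/320 = 85%, night shift 88/160 = 55%.
Each respondent's weight = sampled/responded in their class; summing within a class gives n_sampled, so:
  day shift: 60 × 49.1 = 2946
  evening shift: 320 × 85.3 = 27,296
  night shift: 160 × 54.9 = 8784
Adjusted estimate = 39,026 / 540 = 72.2704 → 72.3%.

72.3%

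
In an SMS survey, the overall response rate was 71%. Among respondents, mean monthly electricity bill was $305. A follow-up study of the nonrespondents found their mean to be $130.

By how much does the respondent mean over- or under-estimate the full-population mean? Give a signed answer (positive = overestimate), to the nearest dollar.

+$51

Nonresponse fraction = 1 − 0.71 = 0.29.
Bias = (nonresponse fraction) × (respondent mean − nonrespondent mean)
     = 0.29 × (305 − 130) = 0.29 × 175 = 50.75.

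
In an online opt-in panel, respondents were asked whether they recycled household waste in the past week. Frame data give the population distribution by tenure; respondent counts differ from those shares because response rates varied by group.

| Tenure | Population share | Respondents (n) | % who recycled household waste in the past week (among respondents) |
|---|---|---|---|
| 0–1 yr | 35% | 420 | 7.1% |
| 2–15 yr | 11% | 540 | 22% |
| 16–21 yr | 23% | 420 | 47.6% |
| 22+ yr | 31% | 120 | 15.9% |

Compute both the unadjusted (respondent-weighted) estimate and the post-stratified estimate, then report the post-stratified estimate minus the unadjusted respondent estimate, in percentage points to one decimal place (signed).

Unadjusted (pooled respondent) estimate weights by respondent counts:
  (420/1500)×7.1 + (540/1500)×22 + (420/1500)×47.6 + (120/1500)×15.9 = 24.508%
Reweighting by population tenure shares:
  0.35×7.1 + 0.11×22 + 0.23×47.6 + 0.31×15.9 = 20.782%
Difference = 20.782 − 24.508 = -3.726 pp.

-3.7 percentage points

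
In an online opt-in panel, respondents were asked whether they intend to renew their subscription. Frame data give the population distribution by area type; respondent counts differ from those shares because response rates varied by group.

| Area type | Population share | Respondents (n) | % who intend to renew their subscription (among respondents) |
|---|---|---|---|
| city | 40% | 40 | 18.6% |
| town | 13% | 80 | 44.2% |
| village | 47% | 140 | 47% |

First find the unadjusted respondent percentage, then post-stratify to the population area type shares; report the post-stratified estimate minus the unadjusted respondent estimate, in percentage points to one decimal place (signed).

-6.5 percentage points

Without adjustment, the pooled respondent share is:
  (40/260)×18.6 + (80/260)×44.2 + (140/260)×47 = 41.7692%
Reweighting by population area type shares:
  0.4×18.6 + 0.13×44.2 + 0.47×47 = 35.276%
Difference = 35.276 − 41.7692 = -6.4932 pp.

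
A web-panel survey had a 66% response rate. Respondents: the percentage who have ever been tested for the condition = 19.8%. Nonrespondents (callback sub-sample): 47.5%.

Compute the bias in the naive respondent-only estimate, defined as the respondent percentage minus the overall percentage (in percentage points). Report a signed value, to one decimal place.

-9.4 percentage points

Nonresponse fraction = 1 − 0.66 = 0.34.
Bias = (nonresponse fraction) × (respondent percentage − nonrespondent percentage)
     = 0.34 × (19.8 − 47.5) = 0.34 × -27.7 = -9.418.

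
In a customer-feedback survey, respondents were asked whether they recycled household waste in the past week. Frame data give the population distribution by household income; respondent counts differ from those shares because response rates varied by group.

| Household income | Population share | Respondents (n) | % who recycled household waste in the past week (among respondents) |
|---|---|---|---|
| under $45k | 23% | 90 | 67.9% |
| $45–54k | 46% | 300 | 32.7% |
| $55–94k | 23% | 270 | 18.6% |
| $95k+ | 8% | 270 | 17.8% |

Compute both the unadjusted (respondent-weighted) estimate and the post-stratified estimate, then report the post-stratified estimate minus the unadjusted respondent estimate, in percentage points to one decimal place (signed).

Naive respondent-only estimate (weights = respondent counts):
  (90/930)×67.9 + (300/930)×32.7 + (270/930)×18.6 + (270/930)×17.8 = 27.6871%
Reweighting by population household income shares:
  0.23×67.9 + 0.46×32.7 + 0.23×18.6 + 0.08×17.8 = 36.361%
Difference = 36.361 − 27.6871 = 8.6739 pp.

+8.7 percentage points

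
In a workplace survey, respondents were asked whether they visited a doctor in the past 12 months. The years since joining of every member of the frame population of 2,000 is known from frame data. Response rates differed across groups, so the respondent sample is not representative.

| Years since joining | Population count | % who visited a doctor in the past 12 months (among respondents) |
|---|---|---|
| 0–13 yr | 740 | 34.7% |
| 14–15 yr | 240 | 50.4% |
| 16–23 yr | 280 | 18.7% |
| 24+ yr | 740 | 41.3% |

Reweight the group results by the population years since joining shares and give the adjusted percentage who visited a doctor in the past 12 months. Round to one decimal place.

Weight each group's respondent value by its population share:
  0–13 yr: (740/2,000) × 34.7 = 12.839
  14–15 yr: (240/2,000) × 50.4 = 6.048
  16–23 yr: (280/2,000) × 18.7 = 2.618
  24+ yr: (740/2,000) × 41.3 = 15.281
Post-stratified estimate = 36.786 → 36.8%.

36.8%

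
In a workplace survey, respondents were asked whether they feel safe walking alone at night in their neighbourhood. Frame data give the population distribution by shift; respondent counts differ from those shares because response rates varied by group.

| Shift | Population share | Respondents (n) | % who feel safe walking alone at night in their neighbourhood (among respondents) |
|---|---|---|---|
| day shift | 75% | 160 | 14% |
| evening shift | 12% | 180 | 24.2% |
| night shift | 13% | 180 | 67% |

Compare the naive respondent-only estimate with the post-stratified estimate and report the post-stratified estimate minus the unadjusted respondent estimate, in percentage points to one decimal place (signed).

-13.8 percentage points

Unadjusted (pooled respondent) estimate weights by respondent counts:
  (160/520)×14 + (180/520)×24.2 + (180/520)×67 = 35.8769%
Post-stratifying to population shares instead:
  0.75×14 + 0.12×24.2 + 0.13×67 = 22.114%
Difference = 22.114 − 35.8769 = -13.7629 pp.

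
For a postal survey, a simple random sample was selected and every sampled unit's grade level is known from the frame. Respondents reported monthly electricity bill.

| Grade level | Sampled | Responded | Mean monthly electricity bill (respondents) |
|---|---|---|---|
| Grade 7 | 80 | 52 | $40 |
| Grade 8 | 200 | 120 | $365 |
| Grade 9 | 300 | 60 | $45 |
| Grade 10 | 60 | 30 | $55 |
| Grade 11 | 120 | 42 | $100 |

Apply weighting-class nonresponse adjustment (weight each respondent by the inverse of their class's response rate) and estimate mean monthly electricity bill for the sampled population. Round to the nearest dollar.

$138

Class response rates: Grade 7 52/80 = 65%, Grade 8 120/200 = 60%, Grade 9 60/300 = 20%, Grade 10 30/60 = 50%, Grade 11 42/120 = 35%.
Inverse-response-rate weighting restores each class to its sampled count, so class totals weight by n_sampled:
  Grade 7: 80 × 40 = 3200
  Grade 8: 200 × 365 = 73,000
  Grade 9: 300 × 45 = 13,500
  Grade 10: 60 × 55 = 3300
  Grade 11: 120 × 100 = 12,000
Adjusted estimate = 105,000 / 760 = 138.158 → $138.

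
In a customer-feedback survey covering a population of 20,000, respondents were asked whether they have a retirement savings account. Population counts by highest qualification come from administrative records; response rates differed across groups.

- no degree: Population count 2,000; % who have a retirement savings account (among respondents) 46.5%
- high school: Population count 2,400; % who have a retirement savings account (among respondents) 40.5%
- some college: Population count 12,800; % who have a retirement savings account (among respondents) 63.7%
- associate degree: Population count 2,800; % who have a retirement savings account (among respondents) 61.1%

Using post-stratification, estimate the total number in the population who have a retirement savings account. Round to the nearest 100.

Apply each group's respondent rate to its population count:
  no degree: 2,000 × 46.5% = 930
  high school: 2,400 × 40.5% = 972
  some college: 12,800 × 63.7% = 8153.6
  associate degree: 2,800 × 61.1% = 1710.8
Estimated total = 11766.4 → 11,800.

11,800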